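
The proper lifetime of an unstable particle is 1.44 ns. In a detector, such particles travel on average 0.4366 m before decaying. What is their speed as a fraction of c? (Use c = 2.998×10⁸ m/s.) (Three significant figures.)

Lab distance = (lab lifetime)·v = γτ·βc, so βγ = d/(cτ) = 0.4366/(2.998×10⁸ × 1.440×10^-9) = 1.0113.
With βγ = 1.0113: γ² = 1 + (βγ)² = 2.02273, and β = (βγ)/γ = 1.0113/1.42223 = 0.711.

0.711c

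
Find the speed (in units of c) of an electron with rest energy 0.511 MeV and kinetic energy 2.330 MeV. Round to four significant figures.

γ = 1 + K/(mc²) = 1 + 2.330/0.511 = 5.5597.
β = √(1 − 1/γ²) = √(1 − 0.0323517) = √0.9676483 = 0.9837.

0.9837c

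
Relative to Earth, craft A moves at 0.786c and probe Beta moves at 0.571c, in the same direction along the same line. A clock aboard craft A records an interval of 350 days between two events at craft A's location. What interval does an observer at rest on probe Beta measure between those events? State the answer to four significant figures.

Speed of craft A in probe Beta's frame: u = (v_A − v_B)/(1 − v_A v_B/c²) = (0.786 − 0.571)/(1 − 0.786×0.571) = 0.215/0.551194 = 0.39006; |u| = 0.39006c.
γ for this relative speed: γ = 1/√(1 − 0.152147) = 1.086.
Craft A's interval is proper; time dilation gives Δt_B = γΔτ = 1.086 × 350 days = 380.1 days.

380.1 days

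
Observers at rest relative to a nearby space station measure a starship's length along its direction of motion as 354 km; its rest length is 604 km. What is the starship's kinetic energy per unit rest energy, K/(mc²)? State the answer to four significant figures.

γ = L₀/L = 604/354 = 1.70621.
K/(mc²) = γ − 1 = 1.70621 − 1 = 0.7062.

0.7062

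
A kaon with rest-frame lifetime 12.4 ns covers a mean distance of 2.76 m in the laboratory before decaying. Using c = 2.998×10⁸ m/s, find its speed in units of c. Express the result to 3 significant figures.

Let x = d/(cτ) = 2.760 m / (2.998×10⁸ m/s × 1.240×10^-8 s) = 0.74243. Since d = βγcτ, x = βγ = β/√(1−β²).
Solving: β² = x²/(1+x²) = 0.551202/1.551202 = 0.355339, so β = 0.596.

0.596c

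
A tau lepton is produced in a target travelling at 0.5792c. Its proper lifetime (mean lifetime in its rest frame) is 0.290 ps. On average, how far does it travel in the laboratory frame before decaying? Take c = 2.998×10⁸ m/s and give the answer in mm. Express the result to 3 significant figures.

0.0618 mm

β² = 0.33547264, so γ = 1/√0.66452736 = 1.2267.
Lab-frame lifetime: Δt = γτ = 1.2267 × 0.290 ps = 0.35574 ps.
Distance: d = vΔt = 0.5792 × 2.998×10⁸ m/s × 3.5574×10^-13 s = 6.18×10^-5 m = 0.0618 mm.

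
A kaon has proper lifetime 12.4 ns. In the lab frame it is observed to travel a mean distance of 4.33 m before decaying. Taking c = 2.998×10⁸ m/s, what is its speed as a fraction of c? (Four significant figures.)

0.7587c

d = βγcτ ⇒ βγ = d/(cτ) = 4.330 m / (3.71752 m) = 1.1648.
β = (βγ)/√(1+(βγ)²) = 1.1648/√2.35676 = 0.7587.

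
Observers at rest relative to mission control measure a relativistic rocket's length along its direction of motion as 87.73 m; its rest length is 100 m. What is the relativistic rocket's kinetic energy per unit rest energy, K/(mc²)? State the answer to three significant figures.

0.140

From L = L₀/γ: γ = 100/87.73 = 1.13986.
Since K = (γ−1)mc², K/(mc²) = 1.13986 − 1 = 0.140.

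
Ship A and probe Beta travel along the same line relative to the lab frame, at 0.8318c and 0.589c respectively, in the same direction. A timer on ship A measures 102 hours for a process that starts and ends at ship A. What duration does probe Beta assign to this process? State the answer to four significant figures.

116.0 hours

The velocity of ship A relative to probe Beta is (0.8318 − 0.589)c / (1 − 0.8318×0.589) = 0.47601c; relative speed 0.47601c.
γ for this relative speed: γ = 1/√(1 − 0.226586) = 1.1371.
The clock on ship A records proper time, so probe Beta measures Δt = γΔτ = 1.1371 × 102 = 116.0 hours.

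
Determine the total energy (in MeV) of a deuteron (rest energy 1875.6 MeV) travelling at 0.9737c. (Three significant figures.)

With β = 0.9737, γ = 1/√(1 − 0.9737²) = 1/√0.05190831 = 4.3892.
Total energy: E = γmc² = 4.3892 × 1875.6 MeV = 8230 MeV.

8230 MeV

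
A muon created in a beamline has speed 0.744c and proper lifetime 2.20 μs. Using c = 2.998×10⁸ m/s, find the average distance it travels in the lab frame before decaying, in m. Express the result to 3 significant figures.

734 m

With β = 0.744, γ = 1/√(1 − 0.744²) = 1/√0.446464 = 1.4966.
Lab-frame lifetime: Δt = γτ = 1.4966 × 2.20 μs = 3.2925 μs.
Distance: d = vΔt = 0.744 × 2.998×10⁸ m/s × 3.2925×10^-6 s = 734 m.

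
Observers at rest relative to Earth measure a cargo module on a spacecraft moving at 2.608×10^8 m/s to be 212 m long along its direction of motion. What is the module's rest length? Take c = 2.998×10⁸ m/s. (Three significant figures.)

430 m

β = v/c = (2.608×10^8 m/s)/(2.998×10⁸ m/s) = 0.869913.
With β = 0.869913, γ = 1/√(1 − 0.869913²) = 1/√0.2432514 = 2.0276.
Proper length: L₀ = γ·L = 2.0276 × 212 = 430 m.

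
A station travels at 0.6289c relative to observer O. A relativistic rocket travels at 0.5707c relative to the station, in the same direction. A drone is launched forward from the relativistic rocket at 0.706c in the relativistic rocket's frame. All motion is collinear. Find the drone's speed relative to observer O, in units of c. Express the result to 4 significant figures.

Compose velocities in two stages. Stage 1 (into S'): u₁ = (0.706+0.5707)/(1+0.706×0.5707) = 0.91003.
Stage 2 (into S): u = (0.91003+0.6289)/(1+0.91003×0.6289) = 0.97877, so the speed is 0.9788c.

0.9788c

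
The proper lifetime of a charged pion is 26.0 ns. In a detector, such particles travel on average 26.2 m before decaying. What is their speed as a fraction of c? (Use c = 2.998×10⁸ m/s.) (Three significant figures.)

Let x = d/(cτ) = 26.20 m / (2.998×10⁸ m/s × 2.600×10^-8 s) = 3.3612. Since d = βγcτ, x = βγ = β/√(1−β²).
Solving: β² = x²/(1+x²) = 11.2977/12.2977 = 0.918684, so β = 0.958.

0.958c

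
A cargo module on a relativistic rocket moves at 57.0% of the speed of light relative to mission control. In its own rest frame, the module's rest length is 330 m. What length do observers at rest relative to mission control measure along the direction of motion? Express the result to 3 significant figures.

Lorentz factor: γ = (1 − 0.3249)^(−1/2) = 1.2171.
Along the direction of motion the measured length is L₀/γ = 330/1.2171 = 271 m.

271 m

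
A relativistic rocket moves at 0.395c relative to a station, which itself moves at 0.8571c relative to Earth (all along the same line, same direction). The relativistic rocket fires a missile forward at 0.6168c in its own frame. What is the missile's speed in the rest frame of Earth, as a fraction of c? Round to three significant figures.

0.984c

Compose velocities in two stages. Stage 1 (into S'): u₁ = (0.6168+0.395)/(1+0.6168×0.395) = 0.81358.
Stage 2 (into S): u = (0.81358+0.8571)/(1+0.81358×0.8571) = 0.98431, so the speed is 0.984c.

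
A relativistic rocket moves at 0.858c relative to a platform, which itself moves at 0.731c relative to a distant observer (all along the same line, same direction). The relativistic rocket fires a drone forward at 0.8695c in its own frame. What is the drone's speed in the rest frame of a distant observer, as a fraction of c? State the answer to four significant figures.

0.9983c

Compose velocities in two stages. Stage 1 (into S'): u₁ = (0.8695+0.858)/(1+0.8695×0.858) = 0.98939.
Stage 2 (into S): u = (0.98939+0.731)/(1+0.98939×0.731) = 0.99834, so the speed is 0.9983c.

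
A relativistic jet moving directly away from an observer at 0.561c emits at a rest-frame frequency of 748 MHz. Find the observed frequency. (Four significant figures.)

396.7 MHz

Relativistic Doppler (source moving away): f_obs = f_src · √((1−β)/(1+β)).
With β = 0.561: factor = √(0.439/1.561) = 0.53031.
f_obs = 748 × 0.53031 = 396.7 MHz.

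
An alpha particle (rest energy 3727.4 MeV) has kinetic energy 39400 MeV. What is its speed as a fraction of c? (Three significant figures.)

γ = 1 + K/(mc²) = 1 + 39400/3727.4 = 11.57.
β = √(1 − 1/γ²) = √(1 − 0.00747022) = √0.99252978 = 0.996.

0.996c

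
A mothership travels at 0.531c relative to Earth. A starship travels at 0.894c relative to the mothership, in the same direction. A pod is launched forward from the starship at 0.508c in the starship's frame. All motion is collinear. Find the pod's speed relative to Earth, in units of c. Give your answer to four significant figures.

0.9889c

Compose velocities in two stages. Stage 1 (into S'): u₁ = (0.508+0.894)/(1+0.508×0.894) = 0.96414.
Stage 2 (into S): u = (0.96414+0.531)/(1+0.96414×0.531) = 0.98888, so the speed is 0.9889c.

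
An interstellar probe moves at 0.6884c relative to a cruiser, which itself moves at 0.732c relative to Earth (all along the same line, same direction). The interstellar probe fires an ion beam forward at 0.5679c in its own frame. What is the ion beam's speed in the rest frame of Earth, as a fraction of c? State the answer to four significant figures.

0.9844c

First combine the ion beam and interstellar probe (S''→S'): u₁ = (0.5679 + 0.6884)/(1 + 0.5679×0.6884) = 1.2563/1.39094236 = 0.9032.
Then combine with the cruiser (S'→S): u = (0.9032 + 0.732)/(1 + 0.9032×0.732) = 1.6352/1.6611424 = 0.98438.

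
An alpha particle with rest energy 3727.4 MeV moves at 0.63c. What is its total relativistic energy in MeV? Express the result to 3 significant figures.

γ = 1/√(1 − β²) = 1/√(1 − 0.3969) = 1/√0.6031 = 1/0.776595 = 1.2877.
Total energy: E = γmc² = 1.2877 × 3727.4 MeV = 4800 MeV.

4800 MeV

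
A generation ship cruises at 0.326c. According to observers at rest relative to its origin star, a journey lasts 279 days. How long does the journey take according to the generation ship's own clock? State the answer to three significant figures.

264 days

Lorentz factor: γ = (1 − 0.106276)^(−1/2) = 1.0578.
The moving clock records proper time: Δτ = Δt/γ = 279/1.0578 = 264 days.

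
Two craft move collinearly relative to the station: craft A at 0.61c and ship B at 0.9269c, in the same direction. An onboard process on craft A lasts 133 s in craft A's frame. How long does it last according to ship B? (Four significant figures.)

194.4 s

The velocity of craft A relative to ship B is (0.61 − 0.9269)c / (1 − 0.61×0.9269) = −0.72919c; relative speed 0.72919c.
γ for this relative speed: γ = 1/√(1 − 0.531718) = 1.4613.
The clock on craft A records proper time, so ship B measures Δt = γΔτ = 1.4613 × 133 = 194.4 s.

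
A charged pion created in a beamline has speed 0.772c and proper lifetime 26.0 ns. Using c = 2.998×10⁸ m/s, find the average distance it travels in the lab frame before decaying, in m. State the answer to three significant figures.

Lorentz factor: γ = (1 − 0.595984)^(−1/2) = 1.5733.
Lab-frame lifetime: Δt = γτ = 1.5733 × 26.0 ns = 40.906 ns.
Distance: d = vΔt = 0.772 × 2.998×10⁸ m/s × 4.0906×10^-8 s = 9.47 m.

9.47 m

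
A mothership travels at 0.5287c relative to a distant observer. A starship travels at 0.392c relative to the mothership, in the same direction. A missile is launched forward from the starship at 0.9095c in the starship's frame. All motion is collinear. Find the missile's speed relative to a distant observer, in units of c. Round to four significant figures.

0.9873c

Apply u = (u'+v)/(1+u'v) twice. Missile in the mothership frame: (0.9095+0.392)/(1+0.9095·0.392) = 1.3015/1.356524 = 0.95944c.
That velocity, transformed to the rest frame of a distant observer: (0.95944+0.5287)/(1+0.95944·0.5287) = 1.48814/1.507255928 = 0.98732c.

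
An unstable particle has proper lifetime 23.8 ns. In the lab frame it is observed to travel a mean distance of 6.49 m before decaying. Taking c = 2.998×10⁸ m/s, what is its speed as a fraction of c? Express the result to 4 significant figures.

d = βγcτ ⇒ βγ = d/(cτ) = 6.490 m / (7.13524 m) = 0.90957.
β = (βγ)/√(1+(βγ)²) = 0.90957/√1.827318 = 0.6729.

0.6729c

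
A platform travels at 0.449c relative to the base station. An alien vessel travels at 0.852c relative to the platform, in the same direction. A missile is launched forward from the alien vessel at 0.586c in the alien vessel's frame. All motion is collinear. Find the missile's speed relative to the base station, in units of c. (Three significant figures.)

Compose velocities in two stages. Stage 1 (into S'): u₁ = (0.586+0.852)/(1+0.586×0.852) = 0.95913.
Stage 2 (into S): u = (0.95913+0.449)/(1+0.95913×0.449) = 0.98426, so the speed is 0.984c.

0.984c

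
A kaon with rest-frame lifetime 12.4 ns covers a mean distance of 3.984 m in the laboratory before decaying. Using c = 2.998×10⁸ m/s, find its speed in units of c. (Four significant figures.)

Let x = d/(cτ) = 3.984 m / (2.998×10⁸ m/s × 1.240×10^-8 s) = 1.0717. Since d = βγcτ, x = βγ = β/√(1−β²).
Solving: β² = x²/(1+x²) = 1.14854/2.14854 = 0.534568, so β = 0.7311.

0.7311c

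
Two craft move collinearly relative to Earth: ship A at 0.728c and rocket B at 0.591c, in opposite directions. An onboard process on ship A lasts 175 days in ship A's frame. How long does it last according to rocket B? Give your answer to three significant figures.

453 days

Speed of ship A in rocket B's frame: u = (v_A + v_B)/(1 + v_A v_B/c²) = (0.728 + 0.591)/(1 + 0.728×0.591) = 1.319/1.430248 = 0.92222; |u| = 0.92222c.
At |u| = 0.92222c, γ = (1 − 0.85049)^(−1/2) = 2.5862.
The clock on ship A records proper time, so rocket B measures Δt = γΔτ = 2.5862 × 175 = 453 days.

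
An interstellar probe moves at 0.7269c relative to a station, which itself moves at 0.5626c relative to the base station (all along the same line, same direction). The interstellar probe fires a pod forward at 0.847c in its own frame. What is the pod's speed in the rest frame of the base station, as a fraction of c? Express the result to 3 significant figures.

0.993c

First combine the pod and interstellar probe (S''→S'): u₁ = (0.847 + 0.7269)/(1 + 0.847×0.7269) = 1.5739/1.6156843 = 0.97414.
Then combine with the station (S'→S): u = (0.97414 + 0.5626)/(1 + 0.97414×0.5626) = 1.53674/1.548051164 = 0.99269.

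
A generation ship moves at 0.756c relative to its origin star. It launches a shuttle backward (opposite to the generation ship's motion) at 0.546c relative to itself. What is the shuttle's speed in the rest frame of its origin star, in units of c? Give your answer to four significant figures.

In units of c, u = (u' + v)/(1 + u'v) with u' = −0.546 and v = 0.756.
Numerator: −0.546 + 0.756 = 0.21. Denominator: 1 + (−0.546)(0.756) = 0.587224.
u = 0.21/0.587224 = 0.35761, so the speed is 0.3576c.

0.3576c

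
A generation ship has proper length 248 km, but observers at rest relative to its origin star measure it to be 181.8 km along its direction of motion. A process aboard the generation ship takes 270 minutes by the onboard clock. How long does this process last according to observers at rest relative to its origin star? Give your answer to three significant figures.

Length contraction gives γ = L₀/L = 248/181.8 = 1.36414.
Δt = γΔτ = 1.36414 × 270 = 368 minutes.

368 minutes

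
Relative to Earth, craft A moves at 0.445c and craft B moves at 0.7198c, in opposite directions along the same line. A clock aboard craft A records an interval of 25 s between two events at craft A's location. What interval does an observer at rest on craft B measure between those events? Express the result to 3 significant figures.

The velocity of craft A relative to craft B is (0.445 + 0.7198)c / (1 + 0.445×0.7198) = 0.88222c; relative speed 0.88222c.
At |u| = 0.88222c, γ = (1 − 0.778312)^(−1/2) = 2.1239.
The clock on craft A records proper time, so craft B measures Δt = γΔτ = 2.1239 × 25 = 53.1 s.

53.1 s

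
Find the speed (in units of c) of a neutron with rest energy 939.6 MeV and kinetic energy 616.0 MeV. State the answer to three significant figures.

γ = 1 + K/(mc²) = 1 + 616.0/939.6 = 1.6556.
β = √(1 − 1/γ²) = √(1 − 0.364829) = √0.635171 = 0.797.

0.797c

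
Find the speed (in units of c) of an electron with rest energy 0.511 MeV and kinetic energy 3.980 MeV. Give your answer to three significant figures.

γ = 1 + K/(mc²) = 1 + 3.980/0.511 = 8.7886.
β = √(1 − 1/γ²) = √(1 − 0.0129467) = √0.9870533 = 0.994.

0.994c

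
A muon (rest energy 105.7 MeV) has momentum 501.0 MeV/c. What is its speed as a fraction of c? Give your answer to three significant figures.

pc/(mc²) = 501.0/105.7 = 4.7398 = βγ = β/√(1−β²).
So β² = x²/(1 + x²) with x = 4.7398: x² = 22.4657, β² = 22.4657/23.4657 = 0.957385, β = 0.978.

0.978c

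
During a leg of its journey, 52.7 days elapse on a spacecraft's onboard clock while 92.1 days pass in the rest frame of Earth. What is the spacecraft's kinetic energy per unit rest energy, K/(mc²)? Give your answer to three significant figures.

From Δt = γΔτ: γ = 92.1/52.7 = 1.74763.
K/(mc²) = γ − 1 = 1.74763 − 1 = 0.748.

0.748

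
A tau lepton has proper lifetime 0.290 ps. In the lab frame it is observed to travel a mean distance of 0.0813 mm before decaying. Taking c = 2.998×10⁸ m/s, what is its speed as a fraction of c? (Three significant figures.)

Lab distance = (lab lifetime)·v = γτ·βc, so βγ = d/(cτ) = 8.130×10^-5/(2.998×10⁸ × 2.900×10^-13) = 0.93511.
With βγ = 0.93511: γ² = 1 + (βγ)² = 1.874431, and β = (βγ)/γ = 0.93511/1.3691 = 0.683.

0.683c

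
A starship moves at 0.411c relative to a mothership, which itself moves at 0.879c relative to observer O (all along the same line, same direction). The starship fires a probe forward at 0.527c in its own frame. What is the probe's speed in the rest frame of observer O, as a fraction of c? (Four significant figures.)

0.9835c

First combine the probe and starship (S''→S'): u₁ = (0.527 + 0.411)/(1 + 0.527×0.411) = 0.938/1.216597 = 0.771.
Then combine with the mothership (S'→S): u = (0.771 + 0.879)/(1 + 0.771×0.879) = 1.65/1.677709 = 0.98348.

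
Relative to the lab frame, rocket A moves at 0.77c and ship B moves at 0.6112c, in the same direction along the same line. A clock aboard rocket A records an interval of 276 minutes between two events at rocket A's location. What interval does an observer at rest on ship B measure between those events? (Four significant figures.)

289.3 minutes

Speed of rocket A in ship B's frame: u = (v_A − v_B)/(1 − v_A v_B/c²) = (0.77 − 0.6112)/(1 − 0.77×0.6112) = 0.1588/0.529376 = 0.29998; |u| = 0.29998c.
At |u| = 0.29998c, γ = (1 − 0.089988)^(−1/2) = 1.0483.
The clock on rocket A records proper time, so ship B measures Δt = γΔτ = 1.0483 × 276 = 289.3 minutes.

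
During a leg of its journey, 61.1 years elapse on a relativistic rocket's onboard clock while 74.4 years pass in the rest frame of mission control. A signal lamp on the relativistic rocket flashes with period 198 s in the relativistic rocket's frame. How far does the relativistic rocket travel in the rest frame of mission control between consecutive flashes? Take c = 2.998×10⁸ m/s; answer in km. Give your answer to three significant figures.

4.12×10^7 km

From Δt = γΔτ: γ = 74.4/61.1 = 1.21768.
β = √(1 − 1/γ²) = 0.57059. Lab-frame period = γτ = 1.21768×198 s = 241.1 s. Distance = βc × γτ = 0.57059 × 2.998×10⁸ m/s × 241.1 s = 4.1243×10^10 m = 4.12×10^7 km.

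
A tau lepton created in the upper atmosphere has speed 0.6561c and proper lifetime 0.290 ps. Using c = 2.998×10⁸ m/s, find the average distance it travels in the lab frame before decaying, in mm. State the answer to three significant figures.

β² = 0.43046721, so γ = 1/√0.56953279 = 1.3251.
Lab-frame lifetime: Δt = γτ = 1.3251 × 0.290 ps = 0.38428 ps.
Distance: d = vΔt = 0.6561 × 2.998×10⁸ m/s × 3.8428×10^-13 s = 7.56×10^-5 m = 0.0756 mm.

0.0756 mm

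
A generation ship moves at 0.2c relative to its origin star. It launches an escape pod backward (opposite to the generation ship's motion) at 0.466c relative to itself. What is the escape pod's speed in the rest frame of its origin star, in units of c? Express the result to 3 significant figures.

Relativistic velocity addition: u = (u' + v)/(1 + u'v/c²), with u' = −0.466c and v = 0.2c.
Numerator: −0.466 + 0.2 = −0.266. Denominator: 1 + (−0.466)(0.2) = 0.9068.
u = −0.266/0.9068 = −0.29334, so the speed is 0.293c.

0.293c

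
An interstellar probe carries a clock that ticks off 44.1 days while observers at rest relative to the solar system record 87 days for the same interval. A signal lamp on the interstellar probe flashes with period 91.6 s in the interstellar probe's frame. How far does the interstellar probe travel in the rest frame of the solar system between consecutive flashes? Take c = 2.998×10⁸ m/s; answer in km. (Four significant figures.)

γ = Δt/Δτ = 87/44.1 = 1.97279.
β = √(1 − 1/γ²) = 0.86201. Lab-frame period = γτ = 1.97279×91.6 s = 180.71 s. Distance = βc × γτ = 0.86201 × 2.998×10⁸ m/s × 180.71 s = 4.6701×10^10 m = 4.670×10^7 km.

4.670×10^7 km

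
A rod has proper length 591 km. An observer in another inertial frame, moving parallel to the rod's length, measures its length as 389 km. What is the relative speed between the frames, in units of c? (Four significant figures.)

Length contraction gives γ = L₀/L = 591/389 = 1.5193.
β = √(1 − 1/γ²) = √0.566776 = 0.7528.

0.7528c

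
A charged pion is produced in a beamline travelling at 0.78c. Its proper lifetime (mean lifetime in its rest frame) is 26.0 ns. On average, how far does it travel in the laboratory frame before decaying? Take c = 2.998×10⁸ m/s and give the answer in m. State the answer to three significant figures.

9.72 m

γ = 1/√(1 − β²) = 1/√(1 − 0.6084) = 1/√0.3916 = 1/0.62578 = 1.598.
Lab-frame lifetime: Δt = γτ = 1.598 × 26.0 ns = 41.548 ns.
Distance: d = vΔt = 0.78 × 2.998×10⁸ m/s × 4.1548×10^-8 s = 9.72 m.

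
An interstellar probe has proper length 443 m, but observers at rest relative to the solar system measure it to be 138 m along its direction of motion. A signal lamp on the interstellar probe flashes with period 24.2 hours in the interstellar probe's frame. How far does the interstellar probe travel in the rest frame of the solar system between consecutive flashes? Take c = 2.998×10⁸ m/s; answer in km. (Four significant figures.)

γ = L₀/L = 443/138 = 3.21014.
β = √(1 − 1/γ²) = 0.95024. Lab-frame period = γτ = 3.21014×24.2 hours = 77.685 hours. Distance = βc × γτ = 0.95024 × 2.998×10⁸ m/s × 279666 s = 7.9672×10^13 m = 7.967×10^10 km.

7.967×10^10 km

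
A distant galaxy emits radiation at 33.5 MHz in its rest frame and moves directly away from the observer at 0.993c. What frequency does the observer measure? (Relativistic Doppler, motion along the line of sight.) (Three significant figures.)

1.99 MHz

Relativistic Doppler (source moving away): f_obs = f_src · √((1−β)/(1+β)).
With β = 0.993: factor = √(0.007/1.993) = 0.059265.
f_obs = 33.5 × 0.059265 = 1.99 MHz.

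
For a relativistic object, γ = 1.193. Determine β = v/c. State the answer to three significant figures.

0.545

β = √(1 − 1/γ²) = √(1 − 1/1.423249) = √0.297382 = 0.545.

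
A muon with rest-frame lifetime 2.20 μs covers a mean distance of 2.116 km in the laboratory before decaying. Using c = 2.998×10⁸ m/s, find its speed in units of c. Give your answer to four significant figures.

Lab distance = (lab lifetime)·v = γτ·βc, so βγ = d/(cτ) = 2116/(2.998×10⁸ × 2.200×10^-6) = 3.2082.
With βγ = 3.2082: γ² = 1 + (βγ)² = 11.2925, and β = (βγ)/γ = 3.2082/3.36043 = 0.9547.

0.9547c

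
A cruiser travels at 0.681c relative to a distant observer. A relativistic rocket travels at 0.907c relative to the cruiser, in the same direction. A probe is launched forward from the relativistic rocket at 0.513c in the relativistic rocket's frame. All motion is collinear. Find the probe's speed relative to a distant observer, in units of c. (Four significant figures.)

Compose velocities in two stages. Stage 1 (into S'): u₁ = (0.513+0.907)/(1+0.513×0.907) = 0.96909.
Stage 2 (into S): u = (0.96909+0.681)/(1+0.96909×0.681) = 0.99406, so the speed is 0.9941c.

0.9941c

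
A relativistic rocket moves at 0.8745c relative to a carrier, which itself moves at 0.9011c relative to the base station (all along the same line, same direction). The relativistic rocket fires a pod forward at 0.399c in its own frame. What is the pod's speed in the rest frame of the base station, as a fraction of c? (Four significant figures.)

Apply u = (u'+v)/(1+u'v) twice. Pod in the carrier frame: (0.399+0.8745)/(1+0.399·0.8745) = 1.2735/1.3489255 = 0.94408c.
That velocity, transformed to the rest frame of the base station: (0.94408+0.9011)/(1+0.94408·0.9011) = 1.84518/1.850710488 = 0.99701c.

0.9970c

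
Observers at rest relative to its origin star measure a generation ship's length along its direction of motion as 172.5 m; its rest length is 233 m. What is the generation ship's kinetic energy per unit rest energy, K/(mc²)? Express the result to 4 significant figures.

0.3507

Length contraction gives γ = L₀/L = 233/172.5 = 1.35072.
K/(mc²) = γ − 1 = 1.35072 − 1 = 0.3507.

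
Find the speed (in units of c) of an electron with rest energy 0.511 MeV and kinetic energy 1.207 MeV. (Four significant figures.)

0.9547c

K = (γ−1)mc², so γ = 1 + 1.207/0.511 = 3.362.
Then v/c = √(1 − γ⁻²) = √(1 − 0.0884717) = √0.9115283 = 0.9547.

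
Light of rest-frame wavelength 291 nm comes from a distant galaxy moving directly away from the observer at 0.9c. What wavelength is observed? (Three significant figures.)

1270 nm

Relativistic Doppler for wavelength: λ_obs = λ_src · √((1+β)/(1−β)).
With β = 0.9: factor = √(1.9/0.1) = 4.3589.
λ_obs = 291 × 4.3589 = 1270 nm.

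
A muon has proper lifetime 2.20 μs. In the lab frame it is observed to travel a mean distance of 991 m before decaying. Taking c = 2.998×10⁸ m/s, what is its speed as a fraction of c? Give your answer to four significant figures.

0.8325c

Lab distance = (lab lifetime)·v = γτ·βc, so βγ = d/(cτ) = 991.0/(2.998×10⁸ × 2.200×10^-6) = 1.5025.
With βγ = 1.5025: γ² = 1 + (βγ)² = 3.25751, and β = (βγ)/γ = 1.5025/1.80486 = 0.8325.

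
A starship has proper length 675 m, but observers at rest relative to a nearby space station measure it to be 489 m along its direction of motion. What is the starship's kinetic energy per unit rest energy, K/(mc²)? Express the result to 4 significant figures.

0.3804

Length contraction gives γ = L₀/L = 675/489 = 1.38037.
Since K = (γ−1)mc², K/(mc²) = 1.38037 − 1 = 0.3804.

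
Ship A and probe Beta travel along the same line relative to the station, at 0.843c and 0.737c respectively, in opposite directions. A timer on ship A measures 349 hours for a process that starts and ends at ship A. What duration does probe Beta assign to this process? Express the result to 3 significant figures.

Transform ship A's velocity into probe Beta's frame: (0.843 + 0.737)/(1 + 0.843·0.737) = 1.58/1.621291, so the relative speed is 0.97453c.
γ for this relative speed: γ = 1/√(1 − 0.949709) = 4.4592.
Ship A's interval is proper; time dilation gives Δt_B = γΔτ = 4.4592 × 349 hours = 1560 hours.

1560 hours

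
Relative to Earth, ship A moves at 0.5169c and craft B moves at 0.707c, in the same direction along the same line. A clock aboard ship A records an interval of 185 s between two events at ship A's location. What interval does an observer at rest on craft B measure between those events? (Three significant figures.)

194 s

Transform ship A's velocity into craft B's frame: (0.5169 − 0.707)/(1 − 0.5169·0.707) = −0.1901/0.6345517, so the relative speed is 0.29958c.
At |u| = 0.29958c, γ = (1 − 0.0897482)^(−1/2) = 1.0481.
Ship A's interval is proper; time dilation gives Δt_B = γΔτ = 1.0481 × 185 s = 194 s.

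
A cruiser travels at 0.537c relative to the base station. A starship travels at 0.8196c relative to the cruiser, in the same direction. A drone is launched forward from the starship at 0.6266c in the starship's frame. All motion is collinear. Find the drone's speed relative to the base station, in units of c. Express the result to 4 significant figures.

Compose velocities in two stages. Stage 1 (into S'): u₁ = (0.6266+0.8196)/(1+0.6266×0.8196) = 0.95549.
Stage 2 (into S): u = (0.95549+0.537)/(1+0.95549×0.537) = 0.98638, so the speed is 0.9864c.

0.9864c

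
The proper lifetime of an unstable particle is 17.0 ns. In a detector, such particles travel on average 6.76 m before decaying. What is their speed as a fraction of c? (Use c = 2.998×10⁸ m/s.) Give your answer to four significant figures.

0.7985c

Let x = d/(cτ) = 6.760 m / (2.998×10⁸ m/s × 1.700×10^-8 s) = 1.3264. Since d = βγcτ, x = βγ = β/√(1−β²).
Solving: β² = x²/(1+x²) = 1.75934/2.75934 = 0.637594, so β = 0.7985.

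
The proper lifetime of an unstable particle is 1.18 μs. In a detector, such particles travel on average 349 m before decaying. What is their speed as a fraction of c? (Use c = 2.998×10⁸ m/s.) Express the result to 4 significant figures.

Lab distance = (lab lifetime)·v = γτ·βc, so βγ = d/(cτ) = 349.0/(2.998×10⁸ × 1.180×10^-6) = 0.98653.
With βγ = 0.98653: γ² = 1 + (βγ)² = 1.973241, and β = (βγ)/γ = 0.98653/1.40472 = 0.7023.

0.7023c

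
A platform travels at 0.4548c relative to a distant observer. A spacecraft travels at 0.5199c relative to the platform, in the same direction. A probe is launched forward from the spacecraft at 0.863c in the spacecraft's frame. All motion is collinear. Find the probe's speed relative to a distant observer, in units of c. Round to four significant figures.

Compose velocities in two stages. Stage 1 (into S'): u₁ = (0.863+0.5199)/(1+0.863×0.5199) = 0.9546.
Stage 2 (into S): u = (0.9546+0.4548)/(1+0.9546×0.4548) = 0.98274, so the speed is 0.9827c.

0.9827c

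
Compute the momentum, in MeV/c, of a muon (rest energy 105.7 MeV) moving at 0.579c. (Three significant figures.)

75.1 MeV/c

β² = 0.335241, so γ = 1/√0.664759 = 1.2265.
Momentum: p = γβ·mc = 1.2265 × 0.579 × 105.7 MeV/c = 75.1 MeV/c.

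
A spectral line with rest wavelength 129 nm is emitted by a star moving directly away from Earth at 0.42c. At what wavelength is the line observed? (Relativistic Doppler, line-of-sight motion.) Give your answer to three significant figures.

202 nm

Relativistic Doppler for wavelength: λ_obs = λ_src · √((1+β)/(1−β)).
With β = 0.42: factor = √(1.42/0.58) = 1.5647.
λ_obs = 129 × 1.5647 = 202 nm.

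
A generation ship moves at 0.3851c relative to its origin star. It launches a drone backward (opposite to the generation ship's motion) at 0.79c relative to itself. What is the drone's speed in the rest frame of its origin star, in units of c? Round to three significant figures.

In units of c, u = (u' + v)/(1 + u'v) with u' = −0.79 and v = 0.3851.
Numerator: −0.79 + 0.3851 = −0.4049. Denominator: 1 + (−0.79)(0.3851) = 0.695771.
u = −0.4049/0.695771 = −0.58194, so the speed is 0.582c.

0.582c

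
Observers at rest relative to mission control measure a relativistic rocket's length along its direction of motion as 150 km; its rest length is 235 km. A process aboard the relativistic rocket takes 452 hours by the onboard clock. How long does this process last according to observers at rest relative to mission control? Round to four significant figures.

708.1 hours

Length contraction gives γ = L₀/L = 235/150 = 1.56667.
Δt = γΔτ = 1.56667 × 452 = 708.1 hours.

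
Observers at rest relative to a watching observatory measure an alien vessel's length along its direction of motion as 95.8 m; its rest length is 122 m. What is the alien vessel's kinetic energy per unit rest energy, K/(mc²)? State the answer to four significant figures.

0.2735

Length contraction gives γ = L₀/L = 122/95.8 = 1.27349.
K/(mc²) = γ − 1 = 1.27349 − 1 = 0.2735.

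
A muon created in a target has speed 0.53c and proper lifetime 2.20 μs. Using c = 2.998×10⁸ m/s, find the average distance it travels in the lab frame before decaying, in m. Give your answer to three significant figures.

412 m

Lorentz factor: γ = (1 − 0.2809)^(−1/2) = 1.1792.
Lab-frame lifetime: Δt = γτ = 1.1792 × 2.20 μs = 2.5942 μs.
Distance: d = vΔt = 0.53 × 2.998×10⁸ m/s × 2.5942×10^-6 s = 412 m.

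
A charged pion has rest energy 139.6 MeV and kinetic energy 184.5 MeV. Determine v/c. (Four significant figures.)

K = (γ−1)mc², so γ = 1 + 184.5/139.6 = 2.3216.
Then v/c = √(1 − γ⁻²) = √(1 − 0.185535) = √0.814465 = 0.9025.

0.9025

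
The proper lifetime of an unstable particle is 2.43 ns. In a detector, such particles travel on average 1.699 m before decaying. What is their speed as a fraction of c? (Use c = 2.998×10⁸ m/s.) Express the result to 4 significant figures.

0.9191c

Let x = d/(cτ) = 1.699 m / (2.998×10⁸ m/s × 2.430×10^-9 s) = 2.3321. Since d = βγcτ, x = βγ = β/√(1−β²).
Solving: β² = x²/(1+x²) = 5.43869/6.43869 = 0.844689, so β = 0.9191.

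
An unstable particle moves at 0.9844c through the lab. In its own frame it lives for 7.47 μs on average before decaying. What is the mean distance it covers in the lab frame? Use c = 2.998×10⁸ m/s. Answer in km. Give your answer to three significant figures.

12.5 km

Lorentz factor: γ = (1 − 0.96904336)^(−1/2) = 5.6836.
Lab-frame lifetime: Δt = γτ = 5.6836 × 7.47 μs = 42.456 μs.
Distance: d = vΔt = 0.9844 × 2.998×10⁸ m/s × 4.2456×10^-5 s = 12500 m = 12.5 km.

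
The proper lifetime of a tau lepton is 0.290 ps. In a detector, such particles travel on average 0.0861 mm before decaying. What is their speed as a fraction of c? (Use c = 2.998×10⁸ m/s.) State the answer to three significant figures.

0.704c

Lab distance = (lab lifetime)·v = γτ·βc, so βγ = d/(cτ) = 8.610×10^-5/(2.998×10⁸ × 2.900×10^-13) = 0.99032.
With βγ = 0.99032: γ² = 1 + (βγ)² = 1.980734, and β = (βγ)/γ = 0.99032/1.40739 = 0.704.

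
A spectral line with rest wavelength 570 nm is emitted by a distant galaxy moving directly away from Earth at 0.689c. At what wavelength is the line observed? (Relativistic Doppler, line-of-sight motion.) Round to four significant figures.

1328 nm

Relativistic Doppler for wavelength: λ_obs = λ_src · √((1+β)/(1−β)).
With β = 0.689: factor = √(1.689/0.311) = 2.3304.
λ_obs = 570 × 2.3304 = 1328 nm.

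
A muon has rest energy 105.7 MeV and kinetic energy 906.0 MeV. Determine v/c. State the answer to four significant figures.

0.9945

γ = 1 + K/(mc²) = 1 + 906.0/105.7 = 9.5714.
β = √(1 − 1/γ²) = √(1 − 0.0109156) = √0.9890844 = 0.9945.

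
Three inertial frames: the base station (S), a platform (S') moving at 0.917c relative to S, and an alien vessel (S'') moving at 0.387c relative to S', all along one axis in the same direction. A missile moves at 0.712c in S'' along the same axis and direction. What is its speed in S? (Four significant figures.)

0.9936c

Apply u = (u'+v)/(1+u'v) twice. Missile in the platform frame: (0.712+0.387)/(1+0.712·0.387) = 1.099/1.275544 = 0.86159c.
That velocity, transformed to the rest frame of the base station: (0.86159+0.917)/(1+0.86159·0.917) = 1.77859/1.79007803 = 0.99358c.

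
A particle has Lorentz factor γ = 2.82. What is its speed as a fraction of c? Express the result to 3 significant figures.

β = √(1 − 1/γ²) = √(1 − 1/7.9524) = √0.874252 = 0.935.

0.935c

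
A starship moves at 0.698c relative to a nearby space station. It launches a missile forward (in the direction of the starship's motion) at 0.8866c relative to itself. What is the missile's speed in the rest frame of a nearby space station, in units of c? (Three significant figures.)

0.979c

In units of c, u = (u' + v)/(1 + u'v) with u' = 0.8866 and v = 0.698.
Numerator: 0.8866 + 0.698 = 1.5846. Denominator: 1 + (0.8866)(0.698) = 1.6188468.
u = 1.5846/1.6188468 = 0.97884, so the speed is 0.979c.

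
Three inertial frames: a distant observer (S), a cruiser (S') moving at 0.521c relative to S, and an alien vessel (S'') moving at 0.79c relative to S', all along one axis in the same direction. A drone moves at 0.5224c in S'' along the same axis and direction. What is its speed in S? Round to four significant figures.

0.9771c

First combine the drone and alien vessel (S''→S'): u₁ = (0.5224 + 0.79)/(1 + 0.5224×0.79) = 1.3124/1.412696 = 0.929.
Then combine with the cruiser (S'→S): u = (0.929 + 0.521)/(1 + 0.929×0.521) = 1.45/1.484009 = 0.97708.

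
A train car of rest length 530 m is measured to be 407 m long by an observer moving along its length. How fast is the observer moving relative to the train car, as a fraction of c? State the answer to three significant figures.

Length contraction gives γ = L₀/L = 530/407 = 1.3022.
β = √(1 − 1/γ²) = √0.410282 = 0.641.

0.641c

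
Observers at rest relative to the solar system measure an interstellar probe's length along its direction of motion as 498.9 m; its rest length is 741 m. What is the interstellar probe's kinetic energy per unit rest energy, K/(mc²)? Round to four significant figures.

From L = L₀/γ: γ = 741/498.9 = 1.48527.
Since K = (γ−1)mc², K/(mc²) = 1.48527 − 1 = 0.4853.

0.4853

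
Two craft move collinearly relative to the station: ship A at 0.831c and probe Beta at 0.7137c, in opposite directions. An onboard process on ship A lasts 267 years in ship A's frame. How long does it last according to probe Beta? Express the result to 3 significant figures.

The velocity of ship A relative to probe Beta is (0.831 + 0.7137)c / (1 + 0.831×0.7137) = 0.96963c; relative speed 0.96963c.
γ for this relative speed: γ = 1/√(1 − 0.940182) = 4.0887.
Ship A's interval is proper; time dilation gives Δt_B = γΔτ = 4.0887 × 267 years = 1090 years.

1090 years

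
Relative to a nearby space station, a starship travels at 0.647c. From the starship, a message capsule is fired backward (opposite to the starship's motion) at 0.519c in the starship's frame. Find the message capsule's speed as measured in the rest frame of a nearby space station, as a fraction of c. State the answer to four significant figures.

0.1927c

In units of c, u = (u' + v)/(1 + u'v) with u' = −0.519 and v = 0.647.
Numerator: −0.519 + 0.647 = 0.128. Denominator: 1 + (−0.519)(0.647) = 0.664207.
u = 0.128/0.664207 = 0.19271, so the speed is 0.1927c.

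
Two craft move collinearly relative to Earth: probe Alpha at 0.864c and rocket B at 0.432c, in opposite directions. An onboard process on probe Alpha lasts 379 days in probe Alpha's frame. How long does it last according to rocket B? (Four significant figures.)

Speed of probe Alpha in rocket B's frame: u = (v_A + v_B)/(1 + v_A v_B/c²) = (0.864 + 0.432)/(1 + 0.864×0.432) = 1.296/1.373248 = 0.94375; |u| = 0.94375c.
γ for this relative speed: γ = 1/√(1 − 0.890664) = 3.0243.
The clock on probe Alpha records proper time, so rocket B measures Δt = γΔτ = 3.0243 × 379 = 1146 days.

1146 days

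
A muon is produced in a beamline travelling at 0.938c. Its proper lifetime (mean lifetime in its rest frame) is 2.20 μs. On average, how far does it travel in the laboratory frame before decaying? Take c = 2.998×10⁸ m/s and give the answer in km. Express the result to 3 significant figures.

1.78 km

γ = 1/√(1 − β²) = 1/√(1 − 0.879844) = 1/√0.120156 = 1/0.346635 = 2.8849.
Lab-frame lifetime: Δt = γτ = 2.8849 × 2.20 μs = 6.3468 μs.
Distance: d = vΔt = 0.938 × 2.998×10⁸ m/s × 6.3468×10^-6 s = 1780 m = 1.78 km.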